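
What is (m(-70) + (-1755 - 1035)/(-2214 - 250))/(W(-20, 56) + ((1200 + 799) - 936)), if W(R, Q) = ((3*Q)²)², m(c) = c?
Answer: -84845/981405334448 ≈ -8.6453e-8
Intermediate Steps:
W(R, Q) = 81*Q⁴ (W(R, Q) = (9*Q²)² = 81*Q⁴)
(m(-70) + (-1755 - 1035)/(-2214 - 250))/(W(-20, 56) + ((1200 + 799) - 936)) = (-70 + (-1755 - 1035)/(-2214 - 250))/(81*56⁴ + ((1200 + 799) - 936)) = (-70 - 2790/(-2464))/(81*9834496 + (1999 - 936)) = (-70 - 2790*(-1/2464))/(796594176 + 1063) = (-70 + 1395/1232)/796595239 = -84845/1232*1/796595239 = -84845/981405334448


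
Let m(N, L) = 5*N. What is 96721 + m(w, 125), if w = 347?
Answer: 98456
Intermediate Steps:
96721 + m(w, 125) = 96721 + 5*347 = 96721 + 1735 = 98456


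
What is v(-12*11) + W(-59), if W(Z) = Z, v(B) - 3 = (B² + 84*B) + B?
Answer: 6148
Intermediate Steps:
v(B) = 3 + B² + 85*B (v(B) = 3 + ((B² + 84*B) + B) = 3 + (B² + 85*B) = 3 + B² + 85*B)
v(-12*11) + W(-59) = (3 + (-12*11)² + 85*(-12*11)) - 59 = (3 + (-132)² + 85*(-132)) - 59 = (3 + 17424 - 11220) - 59 = 6207 - 59 = 6148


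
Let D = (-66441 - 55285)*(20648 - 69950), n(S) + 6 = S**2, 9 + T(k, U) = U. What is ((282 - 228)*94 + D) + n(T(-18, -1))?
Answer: 6001340422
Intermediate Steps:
T(k, U) = -9 + U
n(S) = -6 + S**2
D = 6001335252 (D = -121726*(-49302) = 6001335252)
((282 - 228)*94 + D) + n(T(-18, -1)) = ((282 - 228)*94 + 6001335252) + (-6 + (-9 - 1)**2) = (54*94 + 6001335252) + (-6 + (-10)**2) = (5076 + 6001335252) + (-6 + 100) = 6001340328 + 94 = 6001340422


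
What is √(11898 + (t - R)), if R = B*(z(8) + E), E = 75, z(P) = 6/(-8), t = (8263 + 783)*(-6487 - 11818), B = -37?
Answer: I*√662289539/2 ≈ 12868.0*I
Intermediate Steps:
t = -165587030 (t = 9046*(-18305) = -165587030)
z(P) = -¾ (z(P) = 6*(-⅛) = -¾)
R = -10989/4 (R = -37*(-¾ + 75) = -37*297/4 = -10989/4 ≈ -2747.3)
√(11898 + (t - R)) = √(11898 + (-165587030 - 1*(-10989/4))) = √(11898 + (-165587030 + 10989/4)) = √(11898 - 662337131/4) = √(-662289539/4) = I*√662289539/2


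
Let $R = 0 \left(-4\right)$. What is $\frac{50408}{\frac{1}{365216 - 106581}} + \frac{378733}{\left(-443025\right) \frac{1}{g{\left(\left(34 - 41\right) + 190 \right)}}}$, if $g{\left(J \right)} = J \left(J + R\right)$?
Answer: $\frac{641758358097507}{49225} \approx 1.3037 \cdot 10^{10}$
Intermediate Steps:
$R = 0$
$g{\left(J \right)} = J^{2}$ ($g{\left(J \right)} = J \left(J + 0\right) = J J = J^{2}$)
$\frac{50408}{\frac{1}{365216 - 106581}} + \frac{378733}{\left(-443025\right) \frac{1}{g{\left(\left(34 - 41\right) + 190 \right)}}} = \frac{50408}{\frac{1}{365216 - 106581}} + \frac{378733}{\left(-443025\right) \frac{1}{\left(\left(34 - 41\right) + 190\right)^{2}}} = \frac{50408}{\frac{1}{258635}} + \frac{378733}{\left(-443025\right) \frac{1}{\left(-7 + 190\right)^{2}}} = 50408 \frac{1}{\frac{1}{258635}} + \frac{378733}{\left(-443025\right) \frac{1}{183^{2}}} = 50408 \cdot 258635 + \frac{378733}{\left(-443025\right) \frac{1}{33489}} = 13037273080 + \frac{378733}{\left(-443025\right) \frac{1}{33489}} = 13037273080 + \frac{378733}{- \frac{49225}{3721}} = 13037273080 + 378733 \left(- \frac{3721}{49225}\right) = 13037273080 - \frac{1409265493}{49225} = \frac{641758358097507}{49225}$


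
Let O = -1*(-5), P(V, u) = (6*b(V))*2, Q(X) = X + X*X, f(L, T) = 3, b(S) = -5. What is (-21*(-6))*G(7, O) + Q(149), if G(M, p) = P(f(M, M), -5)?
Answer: 14790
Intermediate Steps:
Q(X) = X + X**2
P(V, u) = -60 (P(V, u) = (6*(-5))*2 = -30*2 = -60)
O = 5
G(M, p) = -60
(-21*(-6))*G(7, O) + Q(149) = -21*(-6)*(-60) + 149*(1 + 149) = 126*(-60) + 149*150 = -7560 + 22350 = 14790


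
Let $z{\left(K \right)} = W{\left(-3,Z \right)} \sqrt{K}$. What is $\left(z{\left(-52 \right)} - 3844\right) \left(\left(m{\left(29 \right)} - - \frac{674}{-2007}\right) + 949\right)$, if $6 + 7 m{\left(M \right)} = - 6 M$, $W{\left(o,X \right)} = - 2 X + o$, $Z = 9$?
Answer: $- \frac{49843314412}{14049} - \frac{25933046 i \sqrt{13}}{669} \approx -3.5478 \cdot 10^{6} - 1.3977 \cdot 10^{5} i$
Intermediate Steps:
$W{\left(o,X \right)} = o - 2 X$
$z{\left(K \right)} = - 21 \sqrt{K}$ ($z{\left(K \right)} = \left(-3 - 18\right) \sqrt{K} = - 21 \sqrt{K}$)
$m{\left(M \right)} = - \frac{6}{7} - \frac{6 M}{7}$ ($m{\left(M \right)} = - \frac{6}{7} + \frac{\left(-6\right) M}{7} = - \frac{6}{7} - \frac{6 M}{7}$)
$\left(z{\left(-52 \right)} - 3844\right) \left(\left(m{\left(29 \right)} - - \frac{674}{-2007}\right) + 949\right) = \left(- 21 \sqrt{-52} - 3844\right) \left(\left(\left(- \frac{6}{7} - \frac{174}{7}\right) - - \frac{674}{-2007}\right) + 949\right) = \left(- 21 \cdot 2 i \sqrt{13} - 3844\right) \left(\left(\left(- \frac{6}{7} - \frac{174}{7}\right) - \left(-674\right) \left(- \frac{1}{2007}\right)\right) + 949\right) = \left(- 42 i \sqrt{13} - 3844\right) \left(\left(- \frac{180}{7} - \frac{674}{2007}\right) + 949\right) = \left(-3844 - 42 i \sqrt{13}\right) \left(\left(- \frac{180}{7} - \frac{674}{2007}\right) + 949\right) = \left(-3844 - 42 i \sqrt{13}\right) \left(- \frac{365978}{14049} + 949\right) = \left(-3844 - 42 i \sqrt{13}\right) \frac{12966523}{14049} = - \frac{49843314412}{14049} - \frac{25933046 i \sqrt{13}}{669}$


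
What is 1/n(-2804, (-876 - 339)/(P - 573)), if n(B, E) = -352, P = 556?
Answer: -1/352 ≈ -0.0028409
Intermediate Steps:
1/n(-2804, (-876 - 339)/(P - 573)) = 1/(-352) = -1/352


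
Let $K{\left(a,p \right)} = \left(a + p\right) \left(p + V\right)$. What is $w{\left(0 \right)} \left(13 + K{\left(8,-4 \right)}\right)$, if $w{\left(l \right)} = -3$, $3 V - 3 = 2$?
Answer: $-11$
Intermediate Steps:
$V = \frac{5}{3}$ ($V = 1 + \frac{1}{3} \cdot 2 = 1 + \frac{2}{3} = \frac{5}{3} \approx 1.6667$)
$K{\left(a,p \right)} = \left(\frac{5}{3} + p\right) \left(a + p\right)$ ($K{\left(a,p \right)} = \left(a + p\right) \left(p + \frac{5}{3}\right) = \left(a + p\right) \left(\frac{5}{3} + p\right) = \left(\frac{5}{3} + p\right) \left(a + p\right)$)
$w{\left(0 \right)} \left(13 + K{\left(8,-4 \right)}\right) = - 3 \left(13 + \left(\left(-4\right)^{2} + \frac{5}{3} \cdot 8 + \frac{5}{3} \left(-4\right) + 8 \left(-4\right)\right)\right) = - 3 \left(13 + \left(16 + \frac{40}{3} - \frac{20}{3} - 32\right)\right) = - 3 \left(13 - \frac{28}{3}\right) = \left(-3\right) \frac{11}{3} = -11$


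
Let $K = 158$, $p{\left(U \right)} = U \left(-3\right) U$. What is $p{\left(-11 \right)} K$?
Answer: $-57354$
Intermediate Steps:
$p{\left(U \right)} = - 3 U^{2}$ ($p{\left(U \right)} = - 3 U U = - 3 U^{2}$)
$p{\left(-11 \right)} K = - 3 \left(-11\right)^{2} \cdot 158 = \left(-3\right) 121 \cdot 158 = \left(-363\right) 158 = -57354$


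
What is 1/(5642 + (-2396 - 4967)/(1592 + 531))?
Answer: 2123/11970603 ≈ 0.00017735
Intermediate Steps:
1/(5642 + (-2396 - 4967)/(1592 + 531)) = 1/(5642 - 7363/2123) = 1/(11970603/2123) = 2123/11970603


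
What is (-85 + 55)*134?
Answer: -4020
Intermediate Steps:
(-85 + 55)*134 = -30*134 = -4020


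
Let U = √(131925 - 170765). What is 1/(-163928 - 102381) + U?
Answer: -1/266309 + 2*I*√9710 ≈ -3.755e-6 + 197.08*I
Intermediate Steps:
U = 2*I*√9710 (U = √(-38840) = 2*I*√9710 ≈ 197.08*I)
1/(-163928 - 102381) + U = 1/(-163928 - 102381) + 2*I*√9710 = 1/(-266309) + 2*I*√9710 = -1/266309 + 2*I*√9710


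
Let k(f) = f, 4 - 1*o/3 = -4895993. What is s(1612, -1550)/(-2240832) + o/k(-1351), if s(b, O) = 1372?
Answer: -8228330525521/756841008 ≈ -10872.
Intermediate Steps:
o = 14687991 (o = 12 - 3*(-4895993) = 12 + 14687979 = 14687991)
s(1612, -1550)/(-2240832) + o/k(-1351) = 1372/(-2240832) + 14687991/(-1351) = 1372*(-1/2240832) + 14687991*(-1/1351) = -343/560208 - 14687991/1351 = -8228330525521/756841008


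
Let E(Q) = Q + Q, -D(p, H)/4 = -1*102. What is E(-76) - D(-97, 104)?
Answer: -560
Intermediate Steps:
D(p, H) = 408 (D(p, H) = -(-4)*102 = -4*(-102) = 408)
E(Q) = 2*Q
E(-76) - D(-97, 104) = 2*(-76) - 1*408 = -152 - 408 = -560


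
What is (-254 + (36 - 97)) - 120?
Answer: -435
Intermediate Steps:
(-254 + (36 - 97)) - 120 = (-254 - 61) - 120 = -315 - 120 = -435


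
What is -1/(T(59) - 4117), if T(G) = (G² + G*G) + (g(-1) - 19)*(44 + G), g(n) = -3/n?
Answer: -1/1197 ≈ -0.00083542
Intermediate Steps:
T(G) = -704 - 16*G + 2*G² (T(G) = (G² + G*G) + (-3/(-1) - 19)*(44 + G) = (G² + G²) + (-3*(-1) - 19)*(44 + G) = 2*G² + (3 - 19)*(44 + G) = 2*G² - 16*(44 + G) = 2*G² + (-704 - 16*G) = -704 - 16*G + 2*G²)
-1/(T(59) - 4117) = -1/((-704 - 16*59 + 2*59²) - 4117) = -1/((-704 - 944 + 2*3481) - 4117) = -1/((-704 - 944 + 6962) - 4117) = -1/(5314 - 4117) = -1/1197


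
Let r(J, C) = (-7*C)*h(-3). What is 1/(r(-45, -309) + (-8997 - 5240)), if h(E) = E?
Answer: -1/20726 ≈ -4.8249e-5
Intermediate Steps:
r(J, C) = 21*C (r(J, C) = -7*C*(-3) = 21*C)
1/(r(-45, -309) + (-8997 - 5240)) = 1/(21*(-309) + (-8997 - 5240)) = 1/(-6489 - 14237) = 1/(-20726) = -1/20726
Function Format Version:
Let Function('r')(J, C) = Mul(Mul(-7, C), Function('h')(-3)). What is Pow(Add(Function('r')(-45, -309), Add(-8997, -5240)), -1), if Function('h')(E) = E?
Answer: Rational(-1, 20726) ≈ -4.8249e-5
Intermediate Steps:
Function('r')(J, C) = Mul(21, C) (Function('r')(J, C) = Mul(Mul(-7, C), -3) = Mul(21, C))
Pow(Add(Function('r')(-45, -309), Add(-8997, -5240)), -1) = Pow(Add(Mul(21, -309), Add(-8997, -5240)), -1) = Pow(Add(-6489, -14237), -1) = Pow(-20726, -1) = Rational(-1, 20726)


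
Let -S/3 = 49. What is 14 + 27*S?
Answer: -3955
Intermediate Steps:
S = -147 (S = -3*49 = -147)
14 + 27*S = 14 + 27*(-147) = 14 - 3969 = -3955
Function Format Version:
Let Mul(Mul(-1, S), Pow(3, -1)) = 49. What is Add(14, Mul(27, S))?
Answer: -3955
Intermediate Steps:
S = -147 (S = Mul(-3, 49) = -147)
Add(14, Mul(27, S)) = Add(14, Mul(27, -147)) = Add(14, -3969) = -3955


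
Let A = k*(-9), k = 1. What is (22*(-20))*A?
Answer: 3960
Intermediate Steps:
A = -9 (A = 1*(-9) = -9)
(22*(-20))*A = (22*(-20))*(-9) = -440*(-9) = 3960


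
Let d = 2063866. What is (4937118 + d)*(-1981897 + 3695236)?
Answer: 11995058925576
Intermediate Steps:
(4937118 + d)*(-1981897 + 3695236) = (4937118 + 2063866)*(-1981897 + 3695236) = 7000984*1713339 = 11995058925576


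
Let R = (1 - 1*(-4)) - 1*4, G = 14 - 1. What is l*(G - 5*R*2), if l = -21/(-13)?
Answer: 63/13 ≈ 4.8462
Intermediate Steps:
G = 13
l = 21/13 (l = -21*(-1/13) = 21/13 ≈ 1.6154)
R = 1 (R = (1 + 4) - 4 = 5 - 4 = 1)
l*(G - 5*R*2) = 21*(13 - 5*1*2)/13 = 21*(13 - 5*2)/13 = 21*(13 - 10)/13 = (21/13)*3 = 63/13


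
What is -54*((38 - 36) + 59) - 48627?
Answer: -51921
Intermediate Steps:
-54*((38 - 36) + 59) - 48627 = -54*(2 + 59) - 48627 = -54*61 - 48627 = -3294 - 48627 = -51921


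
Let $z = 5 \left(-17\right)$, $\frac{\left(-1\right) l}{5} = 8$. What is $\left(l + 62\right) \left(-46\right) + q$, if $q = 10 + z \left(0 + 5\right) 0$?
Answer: $-1002$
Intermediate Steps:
$l = -40$ ($l = \left(-5\right) 8 = -40$)
$z = -85$
$q = 10$ ($q = 10 - 85 \left(0 + 5\right) 0 = 10 - 85 \cdot 5 \cdot 0 = 10 - 0 = 10 + 0 = 10$)
$\left(l + 62\right) \left(-46\right) + q = \left(-40 + 62\right) \left(-46\right) + 10 = 22 \left(-46\right) + 10 = -1012 + 10 = -1002$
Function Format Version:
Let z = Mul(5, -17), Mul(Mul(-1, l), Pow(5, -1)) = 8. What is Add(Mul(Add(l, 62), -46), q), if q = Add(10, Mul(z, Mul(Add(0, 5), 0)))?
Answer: -1002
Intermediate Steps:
l = -40 (l = Mul(-5, 8) = -40)
z = -85
q = 10 (q = Add(10, Mul(-85, Mul(Add(0, 5), 0))) = Add(10, Mul(-85, Mul(5, 0))) = Add(10, Mul(-85, 0)) = Add(10, 0) = 10)
Add(Mul(Add(l, 62), -46), q) = Add(Mul(Add(-40, 62), -46), 10) = Add(Mul(22, -46), 10) = Add(-1012, 10) = -1002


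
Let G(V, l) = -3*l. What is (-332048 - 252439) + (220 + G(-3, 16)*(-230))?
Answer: -573227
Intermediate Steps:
(-332048 - 252439) + (220 + G(-3, 16)*(-230)) = (-332048 - 252439) + (220 - 3*16*(-230)) = -584487 + (220 - 48*(-230)) = -584487 + (220 + 11040) = -584487 + 11260 = -573227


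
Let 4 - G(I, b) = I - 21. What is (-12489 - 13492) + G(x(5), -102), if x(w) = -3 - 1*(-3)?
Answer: -25956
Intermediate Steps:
x(w) = 0 (x(w) = -3 + 3 = 0)
G(I, b) = 25 - I (G(I, b) = 4 - (I - 21) = 4 - (-21 + I) = 4 + (21 - I) = 25 - I)
(-12489 - 13492) + G(x(5), -102) = (-12489 - 13492) + (25 - 1*0) = -25981 + (25 + 0) = -25981 + 25 = -25956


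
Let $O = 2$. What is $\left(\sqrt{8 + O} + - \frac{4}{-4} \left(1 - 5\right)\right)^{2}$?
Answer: $\left(-4 + \sqrt{10}\right)^{2} \approx 0.70178$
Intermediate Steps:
$\left(\sqrt{8 + O} + - \frac{4}{-4} \left(1 - 5\right)\right)^{2} = \left(\sqrt{8 + 2} + - \frac{4}{-4} \left(1 - 5\right)\right)^{2} = \left(\sqrt{10} + \left(-4\right) \left(- \frac{1}{4}\right) \left(-4\right)\right)^{2} = \left(\sqrt{10} + 1 \left(-4\right)\right)^{2} = \left(\sqrt{10} - 4\right)^{2} = \left(-4 + \sqrt{10}\right)^{2}$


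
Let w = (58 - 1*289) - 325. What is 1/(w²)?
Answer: 1/309136 ≈ 3.2348e-6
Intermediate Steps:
w = -556 (w = (58 - 289) - 325 = -231 - 325 = -556)
1/(w²) = 1/((-556)²) = 1/309136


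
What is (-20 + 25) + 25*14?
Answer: 355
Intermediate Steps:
(-20 + 25) + 25*14 = 5 + 350 = 355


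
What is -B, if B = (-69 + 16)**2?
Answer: -2809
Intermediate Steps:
B = 2809 (B = (-53)**2 = 2809)
-B = -1*2809 = -2809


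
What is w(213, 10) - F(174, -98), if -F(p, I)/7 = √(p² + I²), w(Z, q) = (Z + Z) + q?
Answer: 436 + 14*√9970 ≈ 1833.9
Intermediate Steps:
w(Z, q) = q + 2*Z (w(Z, q) = 2*Z + q = q + 2*Z)
F(p, I) = -7*√(I² + p²) (F(p, I) = -7*√(p² + I²) = -7*√(I² + p²))
w(213, 10) - F(174, -98) = (10 + 2*213) - (-7)*√((-98)² + 174²) = (10 + 426) - (-7)*√(9604 + 30276) = 436 - (-7)*√39880 = 436 - (-7)*2*√9970 = 436 - (-14)*√9970 = 436 + 14*√9970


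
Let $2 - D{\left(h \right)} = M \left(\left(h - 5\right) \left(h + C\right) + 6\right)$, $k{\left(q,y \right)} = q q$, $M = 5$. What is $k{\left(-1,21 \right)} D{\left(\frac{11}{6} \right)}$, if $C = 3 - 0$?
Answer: $\frac{1747}{36} \approx 48.528$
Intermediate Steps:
$C = 3$ ($C = 3 + 0 = 3$)
$k{\left(q,y \right)} = q^{2}$
$D{\left(h \right)} = -28 - 5 \left(-5 + h\right) \left(3 + h\right)$ ($D{\left(h \right)} = 2 - 5 \left(\left(h - 5\right) \left(h + 3\right) + 6\right) = 2 - 5 \left(\left(-5 + h\right) \left(3 + h\right) + 6\right) = 2 - 5 \left(6 + \left(-5 + h\right) \left(3 + h\right)\right) = 2 - \left(30 + 5 \left(-5 + h\right) \left(3 + h\right)\right) = -28 - 5 \left(-5 + h\right) \left(3 + h\right)$)
$k{\left(-1,21 \right)} D{\left(\frac{11}{6} \right)} = \left(-1\right)^{2} \left(47 - 5 \left(\frac{11}{6}\right)^{2} + 10 \cdot \frac{11}{6}\right) = 1 \left(47 - 5 \left(11 \cdot \frac{1}{6}\right)^{2} + 10 \cdot 11 \cdot \frac{1}{6}\right) = 1 \left(47 - 5 \left(\frac{11}{6}\right)^{2} + 10 \cdot \frac{11}{6}\right) = 1 \left(47 - \frac{605}{36} + \frac{55}{3}\right) = 1 \cdot \frac{1747}{36} = \frac{1747}{36}$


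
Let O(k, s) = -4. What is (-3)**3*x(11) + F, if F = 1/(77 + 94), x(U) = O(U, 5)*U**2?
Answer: 2234629/171 ≈ 13068.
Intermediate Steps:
x(U) = -4*U**2
F = 1/171 ≈ 0.0058480
(-3)**3*x(11) + F = (-3)**3*(-4*11**2) + 1/171 = -(-108)*121 + 1/171 = -27*(-484) + 1/171 = 13068 + 1/171 = 2234629/171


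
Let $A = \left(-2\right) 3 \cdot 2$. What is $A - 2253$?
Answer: $-2265$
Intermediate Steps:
$A = -12$ ($A = \left(-6\right) 2 = -12$)
$A - 2253 = -12 - 2253 = -2265$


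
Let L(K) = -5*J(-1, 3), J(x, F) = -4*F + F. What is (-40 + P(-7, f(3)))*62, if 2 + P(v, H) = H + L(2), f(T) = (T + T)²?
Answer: 2418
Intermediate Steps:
J(x, F) = -3*F
f(T) = 4*T² (f(T) = (2*T)² = 4*T²)
L(K) = 45 (L(K) = -(-15)*3 = -5*(-9) = 45)
P(v, H) = 43 + H (P(v, H) = -2 + (H + 45) = -2 + (45 + H) = 43 + H)
(-40 + P(-7, f(3)))*62 = (-40 + (43 + 4*3²))*62 = (-40 + (43 + 4*9))*62 = (-40 + (43 + 36))*62 = (-40 + 79)*62 = 39*62 = 2418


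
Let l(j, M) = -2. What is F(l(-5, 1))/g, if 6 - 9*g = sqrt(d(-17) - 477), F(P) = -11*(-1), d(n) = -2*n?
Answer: 594/479 + 99*I*sqrt(443)/479 ≈ 1.2401 + 4.3501*I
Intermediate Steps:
F(P) = 11
g = 2/3 - I*sqrt(443)/9 (g = 2/3 - sqrt(-2*(-17) - 477)/9 = 2/3 - sqrt(34 - 477)/9 = 2/3 - I*sqrt(443)/9 ≈ 0.66667 - 2.3386*I)
F(l(-5, 1))/g = 11/(2/3 - I*sqrt(443)/9)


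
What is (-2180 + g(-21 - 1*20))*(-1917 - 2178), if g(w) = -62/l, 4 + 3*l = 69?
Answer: 8938818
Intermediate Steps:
l = 65/3 (l = -4/3 + (⅓)*69 = -4/3 + 23 = 65/3 ≈ 21.667)
g(w) = -186/65 (g(w) = -62/65/3 = -62*3/65 = -186/65)
(-2180 + g(-21 - 1*20))*(-1917 - 2178) = (-2180 - 186/65)*(-1917 - 2178) = -141886/65*(-4095) = 8938818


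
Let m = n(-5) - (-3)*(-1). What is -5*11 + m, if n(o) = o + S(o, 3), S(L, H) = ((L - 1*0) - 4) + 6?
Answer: -66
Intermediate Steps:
S(L, H) = 2 + L (S(L, H) = ((L + 0) - 4) + 6 = (L - 4) + 6 = (-4 + L) + 6 = 2 + L)
n(o) = 2 + 2*o (n(o) = o + (2 + o) = 2 + 2*o)
m = -11 (m = (2 + 2*(-5)) - (-3)*(-1) = (2 - 10) - 1*3 = -8 - 3 = -11)
-5*11 + m = -5*11 - 11 = -55 - 11 = -66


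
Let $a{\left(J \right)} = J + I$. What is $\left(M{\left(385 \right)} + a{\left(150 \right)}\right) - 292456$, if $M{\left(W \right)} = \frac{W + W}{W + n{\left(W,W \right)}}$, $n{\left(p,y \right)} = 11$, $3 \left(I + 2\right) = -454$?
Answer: $- \frac{5264233}{18} \approx -2.9246 \cdot 10^{5}$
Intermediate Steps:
$I = - \frac{460}{3}$ ($I = -2 + \frac{1}{3} \left(-454\right) = -2 - \frac{454}{3} = - \frac{460}{3} \approx -153.33$)
$M{\left(W \right)} = \frac{2 W}{11 + W}$ ($M{\left(W \right)} = \frac{W + W}{W + 11} = \frac{2 W}{11 + W}$)
$a{\left(J \right)} = - \frac{460}{3} + J$ ($a{\left(J \right)} = J - \frac{460}{3} = - \frac{460}{3} + J$)
$\left(M{\left(385 \right)} + a{\left(150 \right)}\right) - 292456 = \left(2 \cdot 385 \frac{1}{11 + 385} + \left(- \frac{460}{3} + 150\right)\right) - 292456 = \left(2 \cdot 385 \cdot \frac{1}{396} - \frac{10}{3}\right) - 292456 = \left(\frac{35}{18} - \frac{10}{3}\right) - 292456 = - \frac{25}{18} - 292456 = - \frac{5264233}{18}$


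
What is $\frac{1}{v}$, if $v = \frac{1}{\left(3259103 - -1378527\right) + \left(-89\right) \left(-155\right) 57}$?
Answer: $5423945$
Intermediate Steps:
$v = \frac{1}{5423945}$ ($v = \frac{1}{\left(3259103 + 1378527\right) + 13795 \cdot 57} = \frac{1}{4637630 + 786315} = \frac{1}{5423945} \approx 1.8437 \cdot 10^{-7}$)
$\frac{1}{v} = \frac{1}{\frac{1}{5423945}} = 5423945$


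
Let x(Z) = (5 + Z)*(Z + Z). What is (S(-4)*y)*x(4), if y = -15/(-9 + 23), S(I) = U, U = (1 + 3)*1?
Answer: -2160/7 ≈ -308.57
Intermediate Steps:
U = 4 (U = 4*1 = 4)
S(I) = 4
x(Z) = 2*Z*(5 + Z) (x(Z) = (5 + Z)*(2*Z) = 2*Z*(5 + Z))
y = -15/14 ≈ -1.0714
(S(-4)*y)*x(4) = (4*(-15/14))*(2*4*(5 + 4)) = -60*4*9/7 = -30/7*72 = -2160/7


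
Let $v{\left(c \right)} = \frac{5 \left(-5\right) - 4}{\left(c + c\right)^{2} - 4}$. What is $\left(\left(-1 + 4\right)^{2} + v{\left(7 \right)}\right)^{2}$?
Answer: $\frac{2886601}{36864} \approx 78.304$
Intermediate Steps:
$v{\left(c \right)} = - \frac{29}{-4 + 4 c^{2}}$ ($v{\left(c \right)} = \frac{-25 - 4}{\left(2 c\right)^{2} - 4} = - \frac{29}{4 c^{2} - 4} = - \frac{29}{-4 + 4 c^{2}}$)
$\left(\left(-1 + 4\right)^{2} + v{\left(7 \right)}\right)^{2} = \left(\left(-1 + 4\right)^{2} - \frac{29}{-4 + 4 \cdot 7^{2}}\right)^{2} = \left(3^{2} - \frac{29}{-4 + 4 \cdot 49}\right)^{2} = \left(9 - \frac{29}{-4 + 196}\right)^{2} = \left(9 - \frac{29}{192}\right)^{2} = \left(\frac{1699}{192}\right)^{2} = \frac{2886601}{36864}$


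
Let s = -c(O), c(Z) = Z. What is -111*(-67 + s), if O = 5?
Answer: 7992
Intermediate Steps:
s = -5 (s = -1*5 = -5)
-111*(-67 + s) = -111*(-67 - 5) = -111*(-72) = 7992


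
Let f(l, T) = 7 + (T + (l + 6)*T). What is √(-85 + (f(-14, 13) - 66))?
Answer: I*√235 ≈ 15.33*I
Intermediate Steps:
f(l, T) = 7 + T + T*(6 + l) (f(l, T) = 7 + (T + (6 + l)*T) = 7 + (T + T*(6 + l)) = 7 + T + T*(6 + l))
√(-85 + (f(-14, 13) - 66)) = √(-85 + ((7 + 7*13 + 13*(-14)) - 66)) = √(-85 + ((7 + 91 - 182) - 66)) = √(-85 + (-84 - 66)) = √(-85 - 150) = √(-235) = I*√235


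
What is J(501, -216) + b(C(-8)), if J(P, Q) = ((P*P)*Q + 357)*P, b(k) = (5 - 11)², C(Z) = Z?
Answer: -27162145323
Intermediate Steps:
b(k) = 36 (b(k) = (-6)² = 36)
J(P, Q) = P*(357 + Q*P²) (J(P, Q) = (P²*Q + 357)*P = (Q*P² + 357)*P = (357 + Q*P²)*P = P*(357 + Q*P²))
J(501, -216) + b(C(-8)) = 501*(357 - 216*501²) + 36 = 501*(357 - 216*251001) + 36 = 501*(357 - 54216216) + 36 = 501*(-54215859) + 36 = -27162145359 + 36 = -27162145323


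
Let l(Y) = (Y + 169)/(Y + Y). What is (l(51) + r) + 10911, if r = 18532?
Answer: 1501703/51 ≈ 29445.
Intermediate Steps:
l(Y) = (169 + Y)/(2*Y) (l(Y) = (169 + Y)/((2*Y)) = (169 + Y)*(1/(2*Y)) = (169 + Y)/(2*Y))
(l(51) + r) + 10911 = ((½)*(169 + 51)/51 + 18532) + 10911 = ((½)*(1/51)*220 + 18532) + 10911 = (110/51 + 18532) + 10911 = 945242/51 + 10911 = 1501703/51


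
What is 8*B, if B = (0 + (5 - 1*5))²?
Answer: 0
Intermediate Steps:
B = 0 (B = (0 + (5 - 5))² = (0 + 0)² = 0² = 0)
8*B = 8*0 = 0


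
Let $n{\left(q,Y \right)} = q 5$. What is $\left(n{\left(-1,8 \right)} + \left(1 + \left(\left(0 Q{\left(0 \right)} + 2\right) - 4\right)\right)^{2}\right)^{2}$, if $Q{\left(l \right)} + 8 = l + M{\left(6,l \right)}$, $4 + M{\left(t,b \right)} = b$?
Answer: $16$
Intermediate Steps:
$M{\left(t,b \right)} = -4 + b$
$n{\left(q,Y \right)} = 5 q$
$Q{\left(l \right)} = -12 + 2 l$ ($Q{\left(l \right)} = -8 + \left(l + \left(-4 + l\right)\right) = -8 + \left(-4 + 2 l\right) = -12 + 2 l$)
$\left(n{\left(-1,8 \right)} + \left(1 + \left(\left(0 Q{\left(0 \right)} + 2\right) - 4\right)\right)^{2}\right)^{2} = \left(5 \left(-1\right) + \left(1 + \left(\left(0 \left(-12 + 2 \cdot 0\right) + 2\right) - 4\right)\right)^{2}\right)^{2} = \left(-5 + \left(1 + \left(\left(0 \left(-12 + 0\right) + 2\right) - 4\right)\right)^{2}\right)^{2} = \left(-5 + \left(1 + \left(\left(0 \left(-12\right) + 2\right) - 4\right)\right)^{2}\right)^{2} = \left(-5 + \left(1 + \left(\left(0 + 2\right) - 4\right)\right)^{2}\right)^{2} = \left(-5 + \left(1 + \left(2 - 4\right)\right)^{2}\right)^{2} = \left(-5 + \left(1 - 2\right)^{2}\right)^{2} = \left(-5 + \left(-1\right)^{2}\right)^{2} = \left(-5 + 1\right)^{2} = \left(-4\right)^{2} = 16$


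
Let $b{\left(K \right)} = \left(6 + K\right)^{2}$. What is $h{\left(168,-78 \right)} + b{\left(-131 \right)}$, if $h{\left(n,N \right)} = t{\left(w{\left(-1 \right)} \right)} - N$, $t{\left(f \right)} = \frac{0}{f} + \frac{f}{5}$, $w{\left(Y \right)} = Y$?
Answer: $\frac{78514}{5} \approx 15703.0$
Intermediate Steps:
$t{\left(f \right)} = \frac{f}{5}$ ($t{\left(f \right)} = 0 + f \frac{1}{5} = 0 + \frac{f}{5} = \frac{f}{5}$)
$h{\left(n,N \right)} = - \frac{1}{5} - N$ ($h{\left(n,N \right)} = \frac{1}{5} \left(-1\right) - N = - \frac{1}{5} - N$)
$h{\left(168,-78 \right)} + b{\left(-131 \right)} = \left(- \frac{1}{5} - -78\right) + \left(6 - 131\right)^{2} = \left(- \frac{1}{5} + 78\right) + \left(-125\right)^{2} = \frac{389}{5} + 15625 = \frac{78514}{5}$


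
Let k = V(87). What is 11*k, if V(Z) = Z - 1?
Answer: 946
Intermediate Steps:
V(Z) = -1 + Z
k = 86 (k = -1 + 87 = 86)
11*k = 11*86 = 946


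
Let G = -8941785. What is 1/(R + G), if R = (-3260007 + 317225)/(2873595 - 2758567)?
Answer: -57514/514279293881 ≈ -1.1183e-7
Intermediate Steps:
R = -1471391/57514 (R = -2942782/115028 = -2942782*1/115028 = -1471391/57514 ≈ -25.583)
1/(R + G) = 1/(-1471391/57514 - 8941785) = 1/(-514279293881/57514) = -57514/514279293881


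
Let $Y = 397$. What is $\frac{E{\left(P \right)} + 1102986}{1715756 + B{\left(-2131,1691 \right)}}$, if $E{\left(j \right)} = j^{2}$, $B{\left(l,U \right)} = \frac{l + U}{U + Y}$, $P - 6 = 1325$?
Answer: $\frac{57712059}{34447097} \approx 1.6754$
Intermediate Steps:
$P = 1331$ ($P = 6 + 1325 = 1331$)
$B{\left(l,U \right)} = \frac{U + l}{397 + U}$ ($B{\left(l,U \right)} = \frac{l + U}{U + 397} = \frac{U + l}{397 + U}$)
$\frac{E{\left(P \right)} + 1102986}{1715756 + B{\left(-2131,1691 \right)}} = \frac{1331^{2} + 1102986}{1715756 + \frac{1691 - 2131}{397 + 1691}} = \frac{1771561 + 1102986}{1715756 + \frac{1}{2088} \left(-440\right)} = \frac{2874547}{1715756 + \frac{1}{2088} \left(-440\right)} = \frac{2874547}{1715756 - \frac{55}{261}} = \frac{2874547}{\frac{447812261}{261}} = 2874547 \cdot \frac{261}{447812261} = \frac{57712059}{34447097}$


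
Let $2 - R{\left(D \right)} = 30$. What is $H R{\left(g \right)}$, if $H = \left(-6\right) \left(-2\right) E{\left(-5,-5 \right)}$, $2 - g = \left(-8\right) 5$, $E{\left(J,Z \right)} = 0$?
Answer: $0$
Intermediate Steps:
$g = 42$ ($g = 2 - \left(-8\right) 5 = 2 - -40 = 2 + 40 = 42$)
$R{\left(D \right)} = -28$ ($R{\left(D \right)} = 2 - 30 = -28$)
$H = 0$ ($H = \left(-6\right) \left(-2\right) 0 = 12 \cdot 0 = 0$)
$H R{\left(g \right)} = 0 \left(-28\right) = 0$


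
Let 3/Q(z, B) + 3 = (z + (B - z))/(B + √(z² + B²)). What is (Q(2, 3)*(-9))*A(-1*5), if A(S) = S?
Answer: -35 - 5*√13 ≈ -53.028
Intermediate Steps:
Q(z, B) = 3/(-3 + B/(B + √(B² + z²))) (Q(z, B) = 3/(-3 + (z + (B - z))/(B + √(z² + B²))) = 3/(-3 + B/(B + √(B² + z²))))
(Q(2, 3)*(-9))*A(-1*5) = ((3*(-1*3 - √(3² + 2²))/(2*3 + 3*√(3² + 2²)))*(-9))*(-1*5) = ((3*(-3 - √(9 + 4))/(6 + 3*√(9 + 4)))*(-9))*(-5) = ((3*(-3 - √13)/(6 + 3*√13))*(-9))*(-5) = -27*(-3 - √13)/(6 + 3*√13)*(-5) = 135*(-3 - √13)/(6 + 3*√13)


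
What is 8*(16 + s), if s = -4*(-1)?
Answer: 160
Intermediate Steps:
s = 4
8*(16 + s) = 8*(16 + 4) = 8*20 = 160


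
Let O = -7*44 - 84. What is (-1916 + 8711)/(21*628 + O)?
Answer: 6795/12796 ≈ 0.53102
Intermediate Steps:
O = -392 (O = -308 - 84 = -392)
(-1916 + 8711)/(21*628 + O) = (-1916 + 8711)/(21*628 - 392) = 6795/(13188 - 392) = 6795/12796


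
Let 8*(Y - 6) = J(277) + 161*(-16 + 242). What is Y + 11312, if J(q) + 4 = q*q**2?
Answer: 21380859/8 ≈ 2.6726e+6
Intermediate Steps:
J(q) = -4 + q**3 (J(q) = -4 + q*q**2 = -4 + q**3)
Y = 21290363/8 (Y = 6 + ((-4 + 277**3) + 161*(-16 + 242))/8 = 6 + ((-4 + 21253933) + 161*226)/8 = 6 + (21253929 + 36386)/8 = 6 + (1/8)*21290315 = 6 + 21290315/8 = 21290363/8 ≈ 2.6613e+6)
Y + 11312 = 21290363/8 + 11312 = 21380859/8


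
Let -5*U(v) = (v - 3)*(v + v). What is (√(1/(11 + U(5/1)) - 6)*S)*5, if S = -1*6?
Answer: -30*I*√287/7 ≈ -72.605*I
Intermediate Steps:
S = -6
U(v) = -2*v*(-3 + v)/5 (U(v) = -(v - 3)*(v + v)/5 = -(-3 + v)*2*v/5 = -2*v*(-3 + v)/5)
(√(1/(11 + U(5/1)) - 6)*S)*5 = (√(1/(11 + 2*(5/1)*(3 - 5/1)/5) - 6)*(-6))*5 = (√(1/(11 + 2*(5*1)*(3 - 5)/5) - 6)*(-6))*5 = (√(1/(11 + (⅖)*5*(3 - 1*5)) - 6)*(-6))*5 = (√(1/(11 + (⅖)*5*(3 - 5)) - 6)*(-6))*5 = (√(1/(11 + (⅖)*5*(-2)) - 6)*(-6))*5 = (√(1/(11 - 4) - 6)*(-6))*5 = (√(1/7 - 6)*(-6))*5 = (√(⅐ - 6)*(-6))*5 = (√(-41/7)*(-6))*5 = ((I*√287/7)*(-6))*5 = -6*I*√287/7*5 = -30*I*√287/7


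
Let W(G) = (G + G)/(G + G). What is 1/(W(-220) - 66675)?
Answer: -1/66674 ≈ -1.4998e-5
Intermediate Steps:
W(G) = 1 (W(G) = (2*G)/((2*G)) = (2*G)*(1/(2*G)) = 1)
1/(W(-220) - 66675) = 1/(1 - 66675) = 1/(-66674) = -1/66674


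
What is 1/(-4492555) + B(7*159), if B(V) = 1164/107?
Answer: 5229333913/480703385 ≈ 10.879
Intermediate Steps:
B(V) = 1164/107 (B(V) = 1164*(1/107) = 1164/107)
1/(-4492555) + B(7*159) = 1/(-4492555) + 1164/107 = -1/4492555 + 1164/107 = 5229333913/480703385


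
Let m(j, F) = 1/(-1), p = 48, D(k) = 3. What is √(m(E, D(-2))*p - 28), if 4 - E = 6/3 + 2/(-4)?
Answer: 2*I*√19 ≈ 8.7178*I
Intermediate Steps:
E = 5/2 (E = 4 - (6/3 + 2/(-4)) = 4 - (6*(⅓) + 2*(-¼)) = 4 - (2 - ½) = 4 - 1*3/2 = 4 - 3/2 = 5/2 ≈ 2.5000)
m(j, F) = -1
√(m(E, D(-2))*p - 28) = √(-1*48 - 28) = √(-48 - 28) = √(-76) = 2*I*√19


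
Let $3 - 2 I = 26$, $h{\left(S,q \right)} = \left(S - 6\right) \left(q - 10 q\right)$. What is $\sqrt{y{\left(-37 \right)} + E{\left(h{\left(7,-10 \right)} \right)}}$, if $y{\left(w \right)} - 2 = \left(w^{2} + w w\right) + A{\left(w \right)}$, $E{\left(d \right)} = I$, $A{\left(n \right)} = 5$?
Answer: $\frac{\sqrt{10934}}{2} \approx 52.283$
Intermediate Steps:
$h{\left(S,q \right)} = - 9 q \left(-6 + S\right)$ ($h{\left(S,q \right)} = \left(-6 + S\right) \left(- 9 q\right) = - 9 q \left(-6 + S\right)$)
$I = - \frac{23}{2}$ ($I = \frac{3}{2} - 13 = - \frac{23}{2} \approx -11.5$)
$E{\left(d \right)} = - \frac{23}{2}$
$y{\left(w \right)} = 7 + 2 w^{2}$ ($y{\left(w \right)} = 2 + \left(\left(w^{2} + w w\right) + 5\right) = 2 + \left(\left(w^{2} + w^{2}\right) + 5\right) = 2 + \left(2 w^{2} + 5\right) = 2 + \left(5 + 2 w^{2}\right) = 7 + 2 w^{2}$)
$\sqrt{y{\left(-37 \right)} + E{\left(h{\left(7,-10 \right)} \right)}} = \sqrt{\left(7 + 2 \left(-37\right)^{2}\right) - \frac{23}{2}} = \sqrt{\left(7 + 2 \cdot 1369\right) - \frac{23}{2}} = \sqrt{\left(7 + 2738\right) - \frac{23}{2}} = \sqrt{2745 - \frac{23}{2}} = \sqrt{\frac{5467}{2}} = \frac{\sqrt{10934}}{2}$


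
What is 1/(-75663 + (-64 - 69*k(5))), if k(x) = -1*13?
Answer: -1/74830 ≈ -1.3364e-5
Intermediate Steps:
k(x) = -13
1/(-75663 + (-64 - 69*k(5))) = 1/(-75663 + (-64 - 69*(-13))) = 1/(-75663 + (-64 + 897)) = 1/(-75663 + 833) = 1/(-74830) = -1/74830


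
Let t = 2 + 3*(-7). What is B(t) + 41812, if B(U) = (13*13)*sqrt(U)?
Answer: 41812 + 169*I*sqrt(19) ≈ 41812.0 + 736.65*I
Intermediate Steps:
t = -19 (t = 2 - 21 = -19)
B(U) = 169*sqrt(U)
B(t) + 41812 = 169*sqrt(-19) + 41812 = 169*(I*sqrt(19)) + 41812 = 169*I*sqrt(19) + 41812 = 41812 + 169*I*sqrt(19)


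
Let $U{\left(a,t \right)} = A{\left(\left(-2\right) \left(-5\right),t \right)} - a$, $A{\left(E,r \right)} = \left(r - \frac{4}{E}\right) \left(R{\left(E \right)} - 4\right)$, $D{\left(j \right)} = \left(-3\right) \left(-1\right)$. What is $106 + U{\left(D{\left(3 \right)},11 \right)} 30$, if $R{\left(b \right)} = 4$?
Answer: $16$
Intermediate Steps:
$D{\left(j \right)} = 3$
$A{\left(E,r \right)} = 0$ ($A{\left(E,r \right)} = \left(r - \frac{4}{E}\right) \left(4 - 4\right) = \left(r - \frac{4}{E}\right) 0 = 0$)
$U{\left(a,t \right)} = - a$ ($U{\left(a,t \right)} = 0 - a = - a$)
$106 + U{\left(D{\left(3 \right)},11 \right)} 30 = 106 + \left(-1\right) 3 \cdot 30 = 106 - 90 = 16$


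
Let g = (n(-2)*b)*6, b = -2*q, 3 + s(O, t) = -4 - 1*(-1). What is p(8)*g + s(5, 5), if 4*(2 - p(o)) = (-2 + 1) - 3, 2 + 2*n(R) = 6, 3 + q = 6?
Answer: -222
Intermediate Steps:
q = 3 (q = -3 + 6 = 3)
s(O, t) = -6 (s(O, t) = -3 + (-4 - 1*(-1)) = -3 + (-4 + 1) = -3 - 3 = -6)
n(R) = 2 (n(R) = -1 + (½)*6 = -1 + 3 = 2)
b = -6 (b = -2*3 = -6)
p(o) = 3 (p(o) = 2 - ((-2 + 1) - 3)/4 = 2 - (-1 - 3)/4 = 2 - ¼*(-4) = 2 + 1 = 3)
g = -72 (g = (2*(-6))*6 = -12*6 = -72)
p(8)*g + s(5, 5) = 3*(-72) - 6 = -216 - 6 = -222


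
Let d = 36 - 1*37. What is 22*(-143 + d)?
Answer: -3168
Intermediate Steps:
d = -1 (d = 36 - 37 = -1)
22*(-143 + d) = 22*(-143 - 1) = 22*(-144) = -3168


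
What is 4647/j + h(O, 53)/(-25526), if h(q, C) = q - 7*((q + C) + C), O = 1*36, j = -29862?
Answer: -15001921/127042902 ≈ -0.11809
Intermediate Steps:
O = 36
h(q, C) = -14*C - 6*q (h(q, C) = q - 7*((C + q) + C) = q - 7*(q + 2*C) = q + (-14*C - 7*q) = -14*C - 6*q)
4647/j + h(O, 53)/(-25526) = 4647/(-29862) + (-14*53 - 6*36)/(-25526) = 4647*(-1/29862) + (-742 - 216)*(-1/25526) = -1549/9954 - 958*(-1/25526) = -1549/9954 + 479/12763 = -15001921/127042902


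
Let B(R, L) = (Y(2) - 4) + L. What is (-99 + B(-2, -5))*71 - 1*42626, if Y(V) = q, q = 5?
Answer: -49939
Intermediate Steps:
Y(V) = 5
B(R, L) = 1 + L (B(R, L) = (5 - 4) + L = 1 + L)
(-99 + B(-2, -5))*71 - 1*42626 = (-99 + (1 - 5))*71 - 1*42626 = (-99 - 4)*71 - 42626 = -103*71 - 42626 = -7313 - 42626 = -49939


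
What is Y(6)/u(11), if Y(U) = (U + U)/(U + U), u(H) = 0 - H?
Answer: -1/11 ≈ -0.090909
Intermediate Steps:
u(H) = -H
Y(U) = 1 (Y(U) = (2*U)/((2*U)) = (2*U)*(1/(2*U)) = 1)
Y(6)/u(11) = 1/(-1*11) = 1/(-11) = 1*(-1/11) = -1/11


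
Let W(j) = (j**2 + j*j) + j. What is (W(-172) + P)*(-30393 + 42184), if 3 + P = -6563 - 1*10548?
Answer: 493830662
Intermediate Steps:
W(j) = j + 2*j**2 (W(j) = (j**2 + j**2) + j = 2*j**2 + j = j + 2*j**2)
P = -17114 (P = -3 + (-6563 - 1*10548) = -3 + (-6563 - 10548) = -3 - 17111 = -17114)
(W(-172) + P)*(-30393 + 42184) = (-172*(1 + 2*(-172)) - 17114)*(-30393 + 42184) = (-172*(1 - 344) - 17114)*11791 = (-172*(-343) - 17114)*11791 = (58996 - 17114)*11791 = 41882*11791 = 493830662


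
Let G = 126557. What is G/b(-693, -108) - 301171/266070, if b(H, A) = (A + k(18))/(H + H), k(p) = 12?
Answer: 3889231514977/2128560 ≈ 1.8272e+6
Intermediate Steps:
b(H, A) = (12 + A)/(2*H) (b(H, A) = (A + 12)/(H + H) = (12 + A)/((2*H)) = (12 + A)*(1/(2*H)) = (12 + A)/(2*H))
G/b(-693, -108) - 301171/266070 = 126557/(((½)*(12 - 108)/(-693))) - 301171/266070 = 126557/(((½)*(-1/693)*(-96))) - 301171*1/266070 = 126557/(16/231) - 301171/266070 = 126557*(231/16) - 301171/266070 = 29234667/16 - 301171/266070 = 3889231514977/2128560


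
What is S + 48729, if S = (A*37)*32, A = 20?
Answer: 72409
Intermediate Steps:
S = 23680 (S = (20*37)*32 = 740*32 = 23680)
S + 48729 = 23680 + 48729 = 72409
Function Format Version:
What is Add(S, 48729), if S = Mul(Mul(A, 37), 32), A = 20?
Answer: 72409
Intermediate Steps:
S = 23680 (S = Mul(Mul(20, 37), 32) = Mul(740, 32) = 23680)
Add(S, 48729) = Add(23680, 48729) = 72409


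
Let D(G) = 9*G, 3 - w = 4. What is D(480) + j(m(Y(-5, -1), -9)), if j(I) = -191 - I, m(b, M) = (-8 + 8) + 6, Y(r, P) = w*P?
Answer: 4123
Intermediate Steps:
w = -1 (w = 3 - 1*4 = 3 - 4 = -1)
Y(r, P) = -P
m(b, M) = 6 (m(b, M) = 0 + 6 = 6)
D(480) + j(m(Y(-5, -1), -9)) = 9*480 + (-191 - 1*6) = 4320 + (-191 - 6) = 4320 - 197 = 4123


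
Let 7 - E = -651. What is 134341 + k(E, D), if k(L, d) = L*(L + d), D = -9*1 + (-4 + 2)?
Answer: 560067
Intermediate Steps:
E = 658 (E = 7 - 1*(-651) = 7 + 651 = 658)
D = -11 (D = -9 - 2 = -11)
134341 + k(E, D) = 134341 + 658*(658 - 11) = 134341 + 658*647 = 134341 + 425726 = 560067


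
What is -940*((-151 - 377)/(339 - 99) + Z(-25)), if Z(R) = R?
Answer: 25568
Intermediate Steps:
-940*((-151 - 377)/(339 - 99) + Z(-25)) = -940*((-151 - 377)/(339 - 99) - 25) = -940*(-528/240 - 25) = -940*(-528*1/240 - 25) = -940*(-11/5 - 25) = -940*(-136/5) = 25568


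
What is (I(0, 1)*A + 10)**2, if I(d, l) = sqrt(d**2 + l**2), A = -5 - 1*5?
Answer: 0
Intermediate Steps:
A = -10 (A = -5 - 5 = -10)
(I(0, 1)*A + 10)**2 = (sqrt(0**2 + 1**2)*(-10) + 10)**2 = (sqrt(0 + 1)*(-10) + 10)**2 = (sqrt(1)*(-10) + 10)**2 = (1*(-10) + 10)**2 = (-10 + 10)**2 = 0**2 = 0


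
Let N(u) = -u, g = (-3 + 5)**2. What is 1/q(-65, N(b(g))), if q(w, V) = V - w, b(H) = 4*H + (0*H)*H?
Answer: 1/49 ≈ 0.020408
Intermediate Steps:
g = 4 (g = 2**2 = 4)
b(H) = 4*H (b(H) = 4*H + 0*H = 4*H + 0 = 4*H)
1/q(-65, N(b(g))) = 1/(-4*4 - 1*(-65)) = 1/(-1*16 + 65) = 1/(-16 + 65) = 1/49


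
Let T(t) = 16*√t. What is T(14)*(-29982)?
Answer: -479712*√14 ≈ -1.7949e+6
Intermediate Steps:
T(14)*(-29982) = (16*√14)*(-29982) = -479712*√14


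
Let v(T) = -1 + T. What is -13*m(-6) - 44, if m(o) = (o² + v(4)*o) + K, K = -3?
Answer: -239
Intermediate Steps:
m(o) = -3 + o² + 3*o (m(o) = (o² + (-1 + 4)*o) - 3 = (o² + 3*o) - 3 = -3 + o² + 3*o)
-13*m(-6) - 44 = -13*(-3 + (-6)² + 3*(-6)) - 44 = -13*(-3 + 36 - 18) - 44 = -13*15 - 44 = -195 - 44 = -239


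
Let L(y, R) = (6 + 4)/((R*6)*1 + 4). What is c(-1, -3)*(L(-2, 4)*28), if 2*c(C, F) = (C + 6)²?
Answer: 125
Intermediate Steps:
c(C, F) = (6 + C)²/2 (c(C, F) = (C + 6)²/2 = (6 + C)²/2)
L(y, R) = 10/(4 + 6*R) (L(y, R) = 10/((6*R)*1 + 4) = 10/(6*R + 4) = 10/(4 + 6*R))
c(-1, -3)*(L(-2, 4)*28) = ((6 - 1)²/2)*((5/(2 + 3*4))*28) = ((½)*5²)*((5/(2 + 12))*28) = ((½)*25)*((5/14)*28) = 25*((5*(1/14))*28)/2 = 25*((5/14)*28)/2 = (25/2)*10 = 125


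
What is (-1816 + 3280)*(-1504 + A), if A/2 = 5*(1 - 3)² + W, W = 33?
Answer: -2046672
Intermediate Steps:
A = 106 (A = 2*(5*(1 - 3)² + 33) = 2*(5*(-2)² + 33) = 2*(5*4 + 33) = 2*(20 + 33) = 2*53 = 106)
(-1816 + 3280)*(-1504 + A) = (-1816 + 3280)*(-1504 + 106) = 1464*(-1398) = -2046672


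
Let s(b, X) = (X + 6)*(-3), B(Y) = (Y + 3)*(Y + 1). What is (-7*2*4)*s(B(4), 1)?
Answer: 1176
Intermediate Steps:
B(Y) = (1 + Y)*(3 + Y) (B(Y) = (3 + Y)*(1 + Y) = (1 + Y)*(3 + Y))
s(b, X) = -18 - 3*X (s(b, X) = (6 + X)*(-3) = -18 - 3*X)
(-7*2*4)*s(B(4), 1) = (-7*2*4)*(-18 - 3*1) = (-14*4)*(-18 - 3) = -56*(-21) = 1176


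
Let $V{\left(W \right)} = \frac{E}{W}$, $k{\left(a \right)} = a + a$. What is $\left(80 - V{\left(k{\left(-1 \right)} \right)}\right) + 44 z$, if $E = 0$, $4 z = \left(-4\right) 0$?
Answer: $80$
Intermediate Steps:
$k{\left(a \right)} = 2 a$
$z = 0$ ($z = \frac{\left(-4\right) 0}{4} = \frac{1}{4} \cdot 0 = 0$)
$V{\left(W \right)} = 0$ ($V{\left(W \right)} = \frac{0}{W} = 0$)
$\left(80 - V{\left(k{\left(-1 \right)} \right)}\right) + 44 z = \left(80 - 0\right) + 44 \cdot 0 = \left(80 + 0\right) + 0 = 80 + 0 = 80$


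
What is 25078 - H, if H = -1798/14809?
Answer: 371381900/14809 ≈ 25078.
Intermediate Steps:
H = -1798/14809 (H = -1798*1/14809 = -1798/14809 ≈ -0.12141)
25078 - H = 25078 - 1*(-1798/14809) = 25078 + 1798/14809 = 371381900/14809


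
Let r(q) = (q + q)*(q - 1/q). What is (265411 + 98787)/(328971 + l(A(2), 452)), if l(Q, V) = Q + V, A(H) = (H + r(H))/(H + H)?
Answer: 364198/329425 ≈ 1.1056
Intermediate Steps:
r(q) = 2*q*(q - 1/q) (r(q) = (2*q)*(q - 1/q) = 2*q*(q - 1/q))
A(H) = (-2 + H + 2*H²)/(2*H) (A(H) = (H + (-2 + 2*H²))/(H + H) = (-2 + H + 2*H²)/((2*H)) = (-2 + H + 2*H²)*(1/(2*H)) = (-2 + H + 2*H²)/(2*H))
(265411 + 98787)/(328971 + l(A(2), 452)) = (265411 + 98787)/(328971 + ((½ + 2 - 1/2) + 452)) = 364198/(328971 + ((½ + 2 - 1*½) + 452)) = 364198/(328971 + ((½ + 2 - ½) + 452)) = 364198/(328971 + (2 + 452)) = 364198/(328971 + 454) = 364198/329425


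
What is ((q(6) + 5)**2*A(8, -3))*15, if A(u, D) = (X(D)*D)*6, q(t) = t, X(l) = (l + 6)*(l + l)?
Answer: 588060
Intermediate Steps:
X(l) = 2*l*(6 + l) (X(l) = (6 + l)*(2*l) = 2*l*(6 + l))
A(u, D) = 12*D**2*(6 + D) (A(u, D) = ((2*D*(6 + D))*D)*6 = (2*D**2*(6 + D))*6 = 12*D**2*(6 + D))
((q(6) + 5)**2*A(8, -3))*15 = ((6 + 5)**2*(12*(-3)**2*(6 - 3)))*15 = (11**2*(12*9*3))*15 = (121*324)*15 = 39204*15 = 588060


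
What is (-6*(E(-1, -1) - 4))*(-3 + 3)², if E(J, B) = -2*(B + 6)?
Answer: 0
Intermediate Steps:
E(J, B) = -12 - 2*B (E(J, B) = -2*(6 + B) = -12 - 2*B)
(-6*(E(-1, -1) - 4))*(-3 + 3)² = (-6*((-12 - 2*(-1)) - 4))*(-3 + 3)² = -6*((-12 + 2) - 4)*0² = -6*(-10 - 4)*0 = -(-84)*0 = -6*(-14)*0 = 84*0 = 0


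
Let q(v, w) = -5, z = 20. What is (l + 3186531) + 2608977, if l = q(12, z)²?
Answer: 5795533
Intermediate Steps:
l = 25 (l = (-5)² = 25)
(l + 3186531) + 2608977 = (25 + 3186531) + 2608977 = 3186556 + 2608977 = 5795533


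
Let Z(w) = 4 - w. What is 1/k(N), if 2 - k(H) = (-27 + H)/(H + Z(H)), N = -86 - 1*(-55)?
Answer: 2/33 ≈ 0.060606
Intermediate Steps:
N = -31 (N = -86 + 55 = -31)
k(H) = 35/4 - H/4 (k(H) = 2 - (-27 + H)/(H + (4 - H)) = 2 - (-27 + H)/4 = 2 - (-27/4 + H/4) = 2 + (27/4 - H/4) = 35/4 - H/4)
1/k(N) = 1/(35/4 - ¼*(-31)) = 1/(35/4 + 31/4) = 1/(33/2) = 2/33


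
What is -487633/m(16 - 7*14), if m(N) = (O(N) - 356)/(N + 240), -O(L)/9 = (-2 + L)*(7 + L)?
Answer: 38523007/28528 ≈ 1350.4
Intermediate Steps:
O(L) = -9*(-2 + L)*(7 + L)
m(N) = (-230 - 45*N - 9*N**2)/(240 + N) (m(N) = ((126 - 45*N - 9*N**2) - 356)/(N + 240) = (-230 - 45*N - 9*N**2)/(240 + N))
-487633/m(16 - 7*14) = -487633*(240 + (16 - 7*14))/(-230 - 45*(16 - 7*14) - 9*(16 - 7*14)**2) = -487633*(240 + (16 - 98))/(-230 - 45*(16 - 98) - 9*(16 - 98)**2) = -487633*(240 - 82)/(-230 - 45*(-82) - 9*(-82)**2) = -487633*158/(-230 + 3690 - 9*6724) = -487633*158/(-230 + 3690 - 60516) = -487633/((1/158)*(-57056)) = -487633/(-28528/79) = -487633*(-79/28528) = 38523007/28528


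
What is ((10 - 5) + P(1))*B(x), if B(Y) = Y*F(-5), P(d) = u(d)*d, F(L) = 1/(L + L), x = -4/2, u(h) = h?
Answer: 6/5 ≈ 1.2000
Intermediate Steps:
x = -2 (x = -4*1/2 = -2)
F(L) = 1/(2*L)
P(d) = d**2 (P(d) = d*d = d**2)
B(Y) = -Y/10 (B(Y) = Y*((1/2)/(-5)) = Y*((1/2)*(-1/5)) = Y*(-1/10) = -Y/10)
((10 - 5) + P(1))*B(x) = ((10 - 5) + 1**2)*(-1/10*(-2)) = (5 + 1)*(1/5) = 6*(1/5) = 6/5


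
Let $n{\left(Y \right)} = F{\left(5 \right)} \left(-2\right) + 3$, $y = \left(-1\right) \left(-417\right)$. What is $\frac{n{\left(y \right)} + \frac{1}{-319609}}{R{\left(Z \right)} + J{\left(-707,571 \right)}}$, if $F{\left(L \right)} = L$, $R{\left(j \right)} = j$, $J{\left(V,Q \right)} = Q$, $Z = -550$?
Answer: $- \frac{2237264}{6711789} \approx -0.33333$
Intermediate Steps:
$y = 417$
$n{\left(Y \right)} = -7$ ($n{\left(Y \right)} = 5 \left(-2\right) + 3 = -10 + 3 = -7$)
$\frac{n{\left(y \right)} + \frac{1}{-319609}}{R{\left(Z \right)} + J{\left(-707,571 \right)}} = \frac{-7 + \frac{1}{-319609}}{-550 + 571} = \frac{-7 - \frac{1}{319609}}{21} = \left(- \frac{2237264}{319609}\right) \frac{1}{21} = - \frac{2237264}{6711789}$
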